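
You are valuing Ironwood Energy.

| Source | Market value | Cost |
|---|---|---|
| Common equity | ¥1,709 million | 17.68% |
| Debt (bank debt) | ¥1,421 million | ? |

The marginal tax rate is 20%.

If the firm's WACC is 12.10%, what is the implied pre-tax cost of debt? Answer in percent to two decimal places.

6.74%

Total capital V = 1709 + 1421 = 3130.
Equity weight = 1709/3130 = 0.5460.
Bank debt weight = 1421/3130 = 0.4540.
Equity contribution = 0.5460 × 17.68% = 9.6534%.
Remaining for debt = 12.1% − 9.6534% = 2.4466%.
Rd × (1 − 20%) × 0.4540 = 2.4466%  ⇒  Rd = 6.7363%.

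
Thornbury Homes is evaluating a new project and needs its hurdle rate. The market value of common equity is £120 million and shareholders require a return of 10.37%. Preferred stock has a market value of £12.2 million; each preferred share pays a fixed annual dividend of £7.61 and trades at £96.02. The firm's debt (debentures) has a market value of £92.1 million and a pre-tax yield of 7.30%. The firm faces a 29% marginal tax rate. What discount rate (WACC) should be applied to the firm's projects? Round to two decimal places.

8.11%

Cost of preferred: Rp = 7.61 / 96.02 = 7.9254%.
Total capital V = 120 + 12.2 + 92.1 = 224.3.
Equity: weight = 120/224.3 = 0.5350; cost = 10.37%.
Preferred: weight = 12.2/224.3 = 0.0544; cost = 7.9254%.
Debentures: weight = 92.1/224.3 = 0.4106; after-tax cost = 7.3% × (1 − 29%) = 5.1830%.
WACC = 0.5350 × 10.3700% + 0.0544 × 7.9254% + 0.4106 × 5.1830% = 8.1072%.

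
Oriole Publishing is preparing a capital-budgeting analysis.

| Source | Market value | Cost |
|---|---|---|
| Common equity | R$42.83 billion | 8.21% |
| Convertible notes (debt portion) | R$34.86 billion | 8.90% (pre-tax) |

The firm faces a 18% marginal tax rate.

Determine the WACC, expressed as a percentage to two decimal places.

Total capital V = 42.83 + 34.86 = 77.69.
Equity: weight = 42.83/77.69 = 0.5513; cost = 8.21%.
Convertible notes (debt portion): weight = 34.86/77.69 = 0.4487; after-tax cost = 8.9% × (1 − 18%) = 7.2980%.
WACC = 0.5513 × 8.2100% + 0.4487 × 7.2980% = 7.8008%.

7.80%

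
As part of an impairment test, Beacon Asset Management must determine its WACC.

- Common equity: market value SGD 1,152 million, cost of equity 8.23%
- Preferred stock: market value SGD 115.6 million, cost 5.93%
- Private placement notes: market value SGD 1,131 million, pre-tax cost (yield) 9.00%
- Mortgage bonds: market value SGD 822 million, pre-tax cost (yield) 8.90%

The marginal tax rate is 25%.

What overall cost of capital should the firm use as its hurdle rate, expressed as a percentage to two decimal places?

7.23%

Total capital V = 1152 + 115.6 + 1131 + 822 = 3220.6.
Equity: weight = 1152/3220.6 = 0.3577; cost = 8.23%.
Preferred: weight = 115.6/3220.6 = 0.0359; cost = 5.93%.
Private placement notes: weight = 1131/3220.6 = 0.3512; after-tax cost = 9% × (1 − 25%) = 6.7500%.
Mortgage bonds: weight = 822/3220.6 = 0.2552; after-tax cost = 8.9% × (1 − 25%) = 6.6750%.
WACC = 0.3577 × 8.2300% + 0.0359 × 5.9300% + 0.3512 × 6.7500% + 0.2552 × 6.6750% = 7.2308%.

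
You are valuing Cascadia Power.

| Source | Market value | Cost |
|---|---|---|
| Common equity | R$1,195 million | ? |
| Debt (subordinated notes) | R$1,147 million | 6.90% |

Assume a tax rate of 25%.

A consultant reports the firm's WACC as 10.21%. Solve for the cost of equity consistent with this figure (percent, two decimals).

15.04%

Total capital V = 1195 + 1147 = 2342.
Equity weight = 1195/2342 = 0.5102.
Subordinated notes weight = 1147/2342 = 0.4898.
Debt contribution = 0.4898 × 6.9% × (1 − 25%) = 2.5345%.
Required equity contribution = 10.21% − 2.5345% = 7.6755%.
Re = 7.6755% / 0.5102 = 15.0428%.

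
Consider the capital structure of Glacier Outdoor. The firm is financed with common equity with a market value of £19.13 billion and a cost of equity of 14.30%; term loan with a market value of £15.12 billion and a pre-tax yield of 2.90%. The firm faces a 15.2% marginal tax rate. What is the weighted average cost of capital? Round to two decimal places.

9.07%

Total capital V = 19.13 + 15.12 = 34.25.
Equity: weight = 19.13/34.25 = 0.5585; cost = 14.3%.
Term loan: weight = 15.12/34.25 = 0.4415; after-tax cost = 2.9% × (1 − 15.2%) = 2.4592%.
WACC = 0.5585 × 14.3000% + 0.4415 × 2.4592% = 9.0728%.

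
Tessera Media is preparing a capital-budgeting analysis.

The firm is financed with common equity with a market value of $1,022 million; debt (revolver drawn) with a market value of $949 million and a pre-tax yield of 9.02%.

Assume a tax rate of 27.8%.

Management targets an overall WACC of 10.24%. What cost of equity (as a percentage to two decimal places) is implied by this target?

Total capital V = 1022 + 949 = 1971.
Equity weight = 1022/1971 = 0.5185.
Revolver drawn weight = 949/1971 = 0.4815.
Debt contribution = 0.4815 × 9.02% × (1 − 27.8%) = 3.1356%.
Required equity contribution = 10.24% − 3.1356% = 7.1044%.
Re = 7.1044% / 0.5185 = 13.7013%.

13.70%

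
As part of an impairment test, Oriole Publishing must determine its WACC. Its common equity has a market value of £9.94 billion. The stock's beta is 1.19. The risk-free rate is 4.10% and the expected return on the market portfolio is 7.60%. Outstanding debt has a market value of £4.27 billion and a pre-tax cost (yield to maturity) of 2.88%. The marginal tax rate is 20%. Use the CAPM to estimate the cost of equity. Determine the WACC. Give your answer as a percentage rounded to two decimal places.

Market risk premium = 7.6% − 4.1% = 3.5%.
Cost of equity via CAPM: Re = 4.1% + 1.19 × 3.5% = 8.2650%.
Total capital V = 9.94 + 4.27 = 14.21.
Equity: weight = 9.94/14.21 = 0.6995; cost = 8.265%.
Debt: weight = 4.27/14.21 = 0.3005; after-tax cost = 2.88% × (1 − 20%) = 2.3040%.
WACC = 0.6995 × 8.2650% + 0.3005 × 2.3040% = 6.4738%.

6.47%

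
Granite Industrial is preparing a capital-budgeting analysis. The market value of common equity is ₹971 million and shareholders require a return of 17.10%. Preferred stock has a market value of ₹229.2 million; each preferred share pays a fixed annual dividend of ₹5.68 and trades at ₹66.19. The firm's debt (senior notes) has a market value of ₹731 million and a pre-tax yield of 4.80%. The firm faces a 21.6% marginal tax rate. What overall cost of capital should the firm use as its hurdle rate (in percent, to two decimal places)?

11.04%

Cost of preferred: Rp = 5.68 / 66.19 = 8.5814%.
Total capital V = 971 + 229.2 + 731 = 1931.2.
Equity: weight = 971/1931.2 = 0.5028; cost = 17.1%.
Preferred: weight = 229.2/1931.2 = 0.1187; cost = 8.5814%.
Senior notes: weight = 731/1931.2 = 0.3785; after-tax cost = 4.8% × (1 − 21.6%) = 3.7632%.
WACC = 0.5028 × 17.1000% + 0.1187 × 8.5814% + 0.3785 × 3.7632% = 11.0407%.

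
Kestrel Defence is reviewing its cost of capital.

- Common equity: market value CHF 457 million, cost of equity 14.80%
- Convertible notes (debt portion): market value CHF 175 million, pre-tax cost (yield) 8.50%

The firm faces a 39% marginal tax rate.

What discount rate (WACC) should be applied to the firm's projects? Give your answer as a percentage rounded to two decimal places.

12.14%

Total capital V = 457 + 175 = 632.
Equity: weight = 457/632 = 0.7231; cost = 14.8%.
Convertible notes (debt portion): weight = 175/632 = 0.2769; after-tax cost = 8.5% × (1 − 39%) = 5.1850%.
WACC = 0.7231 × 14.8000% + 0.2769 × 5.1850% = 12.1376%.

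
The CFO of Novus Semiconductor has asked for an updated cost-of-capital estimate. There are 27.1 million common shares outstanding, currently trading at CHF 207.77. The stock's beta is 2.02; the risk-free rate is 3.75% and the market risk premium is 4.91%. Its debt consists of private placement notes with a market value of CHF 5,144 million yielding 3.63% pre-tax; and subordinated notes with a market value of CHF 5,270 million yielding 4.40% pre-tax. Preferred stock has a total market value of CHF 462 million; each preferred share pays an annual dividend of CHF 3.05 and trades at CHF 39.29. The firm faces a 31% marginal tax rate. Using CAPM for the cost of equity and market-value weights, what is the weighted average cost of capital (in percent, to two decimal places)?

6.63%

Cost of equity via CAPM: Re = 3.75% + 2.02 × 4.91% = 13.6682%.
Cost of preferred: Rp = 3.05 / 39.29 = 7.7628%.
Market value of equity E = 207.77 × 27.1m = 5630.567m.
Total capital V = 5630.567 + 462 + 5144 + 5270 = 16506.567.
Equity: weight = 5630.567/16506.567 = 0.3411; cost = 13.6682%.
Preferred: weight = 462/16506.567 = 0.0280; cost = 7.7628%.
Private placement notes: weight = 5144/16506.567 = 0.3116; after-tax cost = 3.63% × (1 − 31%) = 2.5047%.
Subordinated notes: weight = 5270/16506.567 = 0.3193; after-tax cost = 4.4% × (1 − 31%) = 3.0360%.
WACC = 0.3411 × 13.6682% + 0.0280 × 7.7628% + 0.3116 × 2.5047% + 0.3193 × 3.0360% = 6.6295%.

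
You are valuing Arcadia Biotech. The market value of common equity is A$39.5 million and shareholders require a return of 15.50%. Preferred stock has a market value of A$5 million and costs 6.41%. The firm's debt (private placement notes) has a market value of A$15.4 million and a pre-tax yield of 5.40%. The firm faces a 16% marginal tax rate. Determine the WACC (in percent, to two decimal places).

11.92%

Total capital V = 39.5 + 5 + 15.4 = 59.9.
Equity: weight = 39.5/59.9 = 0.6594; cost = 15.5%.
Preferred: weight = 5/59.9 = 0.0835; cost = 6.41%.
Private placement notes: weight = 15.4/59.9 = 0.2571; after-tax cost = 5.4% × (1 − 16%) = 4.5360%.
WACC = 0.6594 × 15.5000% + 0.0835 × 6.4100% + 0.2571 × 4.5360% = 11.9224%.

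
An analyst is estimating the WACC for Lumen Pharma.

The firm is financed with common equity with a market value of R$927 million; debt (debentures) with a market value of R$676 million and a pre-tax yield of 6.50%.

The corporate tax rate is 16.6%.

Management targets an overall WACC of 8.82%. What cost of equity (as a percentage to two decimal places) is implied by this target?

Total capital V = 927 + 676 = 1603.
Equity weight = 927/1603 = 0.5783.
Debentures weight = 676/1603 = 0.4217.
Debt contribution = 0.4217 × 6.5% × (1 − 16.6%) = 2.2861%.
Required equity contribution = 8.82% − 2.2861% = 6.5339%.
Re = 6.5339% / 0.5783 = 11.2987%.

11.30%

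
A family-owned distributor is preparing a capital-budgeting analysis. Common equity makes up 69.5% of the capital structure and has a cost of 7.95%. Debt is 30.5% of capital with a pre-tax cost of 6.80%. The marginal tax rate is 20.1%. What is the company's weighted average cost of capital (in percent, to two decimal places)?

7.18%

After-tax cost of debt = 6.8% × (1 − 20.1%) = 5.4332%.
WACC = 0.695 × 7.9500% + 0.305 × 5.4332% = 7.1824%.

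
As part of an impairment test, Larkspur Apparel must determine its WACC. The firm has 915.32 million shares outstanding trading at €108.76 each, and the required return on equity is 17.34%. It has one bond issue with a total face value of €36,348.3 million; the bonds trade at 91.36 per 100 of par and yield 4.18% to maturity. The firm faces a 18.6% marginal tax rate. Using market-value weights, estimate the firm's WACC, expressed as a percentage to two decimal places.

13.85%

Market value of equity E = 108.76 × 915.32m = 99550.2032m. Market value of debt D = 36348.3m × 91.36/100 = 33207.80688m.
Total capital V = 99550.2032 + 33207.80688 = 132758.01008.
Equity: weight = 99550.2032/132758.01008 = 0.7499; cost = 17.34%.
Bonds outstanding: weight = 33207.80688/132758.01008 = 0.2501; after-tax cost = 4.18% × (1 − 18.6%) = 3.4025%.
WACC = 0.7499 × 17.3400% + 0.2501 × 3.4025% = 13.8537%.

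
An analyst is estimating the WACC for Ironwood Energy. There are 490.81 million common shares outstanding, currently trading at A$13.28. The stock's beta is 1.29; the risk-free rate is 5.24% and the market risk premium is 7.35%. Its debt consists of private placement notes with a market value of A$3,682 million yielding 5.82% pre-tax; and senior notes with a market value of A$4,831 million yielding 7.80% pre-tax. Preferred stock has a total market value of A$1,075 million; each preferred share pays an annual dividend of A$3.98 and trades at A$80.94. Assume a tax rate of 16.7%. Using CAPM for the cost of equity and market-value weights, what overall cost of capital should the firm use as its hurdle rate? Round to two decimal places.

Cost of equity via CAPM: Re = 5.24% + 1.29 × 7.35% = 14.7215%.
Cost of preferred: Rp = 3.98 / 80.94 = 4.9172%.
Market value of equity E = 13.28 × 490.81m = 6517.9568m.
Total capital V = 6517.9568 + 1075 + 3682 + 4831 = 16105.9568.
Equity: weight = 6517.9568/16105.9568 = 0.4047; cost = 14.7215%.
Preferred: weight = 1075/16105.9568 = 0.0667; cost = 4.9172%.
Private placement notes: weight = 3682/16105.9568 = 0.2286; after-tax cost = 5.82% × (1 − 16.7%) = 4.8481%.
Senior notes: weight = 4831/16105.9568 = 0.3000; after-tax cost = 7.8% × (1 − 16.7%) = 6.4974%.
WACC = 0.4047 × 14.7215% + 0.0667 × 4.9172% + 0.2286 × 4.8481% + 0.3000 × 6.4974% = 9.3431%.

9.34%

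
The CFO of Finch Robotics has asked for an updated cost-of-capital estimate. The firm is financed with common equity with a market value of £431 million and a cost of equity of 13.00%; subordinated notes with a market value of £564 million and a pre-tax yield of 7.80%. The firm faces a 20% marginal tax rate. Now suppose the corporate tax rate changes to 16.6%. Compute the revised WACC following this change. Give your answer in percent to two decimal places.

9.32%

After the change:
Total capital V = 431 + 564 = 995.
Equity: weight = 431/995 = 0.4332; cost = 13%.
Subordinated notes: weight = 564/995 = 0.5668; after-tax cost = 7.8% × (1 − 16.6%) = 6.5052%.
WACC = 0.4332 × 13.0000% + 0.5668 × 6.5052% = 9.3185%.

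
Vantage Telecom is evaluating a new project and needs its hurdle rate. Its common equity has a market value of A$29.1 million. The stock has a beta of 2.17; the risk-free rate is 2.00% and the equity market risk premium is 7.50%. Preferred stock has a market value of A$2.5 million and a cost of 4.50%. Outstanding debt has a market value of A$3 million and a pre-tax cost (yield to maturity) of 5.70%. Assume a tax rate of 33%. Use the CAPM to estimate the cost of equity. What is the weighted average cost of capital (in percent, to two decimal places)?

Cost of equity via CAPM: Re = 2.0% + 2.17 × 7.5% = 18.2750%.
Total capital V = 29.1 + 2.5 + 3 = 34.6.
Equity: weight = 29.1/34.6 = 0.8410; cost = 18.275%.
Preferred: weight = 2.5/34.6 = 0.0723; cost = 4.5%.
Debt: weight = 3/34.6 = 0.0867; after-tax cost = 5.7% × (1 − 33%) = 3.8190%.
WACC = 0.8410 × 18.2750% + 0.0723 × 4.5000% + 0.0867 × 3.8190% = 16.0263%.

16.03%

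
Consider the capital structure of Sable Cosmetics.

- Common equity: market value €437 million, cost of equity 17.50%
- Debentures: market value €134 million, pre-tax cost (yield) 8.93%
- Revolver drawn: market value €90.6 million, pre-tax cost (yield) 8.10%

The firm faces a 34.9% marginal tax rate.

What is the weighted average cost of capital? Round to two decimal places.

13.46%

Total capital V = 437 + 134 + 90.6 = 661.6.
Equity: weight = 437/661.6 = 0.6605; cost = 17.5%.
Debentures: weight = 134/661.6 = 0.2025; after-tax cost = 8.93% × (1 − 34.9%) = 5.8134%.
Revolver drawn: weight = 90.6/661.6 = 0.1369; after-tax cost = 8.1% × (1 − 34.9%) = 5.2731%.
WACC = 0.6605 × 17.5000% + 0.2025 × 5.8134% + 0.1369 × 5.2731% = 13.4586%.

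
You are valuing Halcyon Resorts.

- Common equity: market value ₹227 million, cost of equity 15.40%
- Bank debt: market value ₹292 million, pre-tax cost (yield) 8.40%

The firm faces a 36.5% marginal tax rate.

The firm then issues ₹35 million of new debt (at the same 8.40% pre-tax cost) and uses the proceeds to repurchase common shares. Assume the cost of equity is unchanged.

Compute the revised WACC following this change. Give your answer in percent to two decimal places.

After the change:
Total capital V = 192 + 327 = 519.
Equity: weight = 192/519 = 0.3699; cost = 15.4%.
Bank debt: weight = 327/519 = 0.6301; after-tax cost = 8.4% × (1 − 36.5%) = 5.3340%.
WACC = 0.3699 × 15.4000% + 0.6301 × 5.3340% = 9.0578%.

9.06%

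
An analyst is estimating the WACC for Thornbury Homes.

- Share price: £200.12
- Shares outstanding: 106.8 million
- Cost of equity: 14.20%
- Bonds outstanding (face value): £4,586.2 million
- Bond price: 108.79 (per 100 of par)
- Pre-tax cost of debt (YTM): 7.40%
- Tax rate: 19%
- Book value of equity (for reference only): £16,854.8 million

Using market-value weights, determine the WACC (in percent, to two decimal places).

12.65%

Market value of equity E = 200.12 × 106.8m = 21372.816m. Market value of debt D = 4586.2m × 108.79/100 = 4989.32698m.
Total capital V = 21372.816 + 4989.32698 = 26362.14298.
Equity: weight = 21372.816/26362.14298 = 0.8107; cost = 14.2%.
Bonds outstanding: weight = 4989.32698/26362.14298 = 0.1893; after-tax cost = 7.4% × (1 − 19%) = 5.9940%.
WACC = 0.8107 × 14.2000% + 0.1893 × 5.9940% = 12.6469%.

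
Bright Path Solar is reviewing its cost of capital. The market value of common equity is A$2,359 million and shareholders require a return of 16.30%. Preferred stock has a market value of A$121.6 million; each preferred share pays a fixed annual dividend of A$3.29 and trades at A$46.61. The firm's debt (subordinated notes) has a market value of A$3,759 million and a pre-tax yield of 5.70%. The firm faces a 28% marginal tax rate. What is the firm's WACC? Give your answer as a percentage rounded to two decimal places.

8.77%

Cost of preferred: Rp = 3.29 / 46.61 = 7.0586%.
Total capital V = 2359 + 121.6 + 3759 = 6239.6.
Equity: weight = 2359/6239.6 = 0.3781; cost = 16.3%.
Preferred: weight = 121.6/6239.6 = 0.0195; cost = 7.0586%.
Subordinated notes: weight = 3759/6239.6 = 0.6024; after-tax cost = 5.7% × (1 − 28%) = 4.1040%.
WACC = 0.3781 × 16.3000% + 0.0195 × 7.0586% + 0.6024 × 4.1040% = 8.7725%.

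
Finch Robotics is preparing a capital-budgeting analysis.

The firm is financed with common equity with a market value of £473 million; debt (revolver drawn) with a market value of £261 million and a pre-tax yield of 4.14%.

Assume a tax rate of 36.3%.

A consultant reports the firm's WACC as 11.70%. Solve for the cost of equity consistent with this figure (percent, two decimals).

16.70%

Total capital V = 473 + 261 = 734.
Equity weight = 473/734 = 0.6444.
Revolver drawn weight = 261/734 = 0.3556.
Debt contribution = 0.3556 × 4.14% × (1 − 36.3%) = 0.9377%.
Required equity contribution = 11.7% − 0.9377% = 10.7623%.
Re = 10.7623% / 0.6444 = 16.7008%.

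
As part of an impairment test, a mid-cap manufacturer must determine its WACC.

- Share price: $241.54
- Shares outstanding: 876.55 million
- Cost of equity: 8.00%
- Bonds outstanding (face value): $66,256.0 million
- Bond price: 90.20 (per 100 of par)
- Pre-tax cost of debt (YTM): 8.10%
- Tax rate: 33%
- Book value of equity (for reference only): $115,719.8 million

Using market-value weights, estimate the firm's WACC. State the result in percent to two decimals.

7.43%

Market value of equity E = 241.54 × 876.55m = 211721.887m. Market value of debt D = 66256m × 90.2/100 = 59762.912m.
Total capital V = 211721.887 + 59762.912 = 271484.799.
Equity: weight = 211721.887/271484.799 = 0.7799; cost = 8%.
Bonds outstanding: weight = 59762.912/271484.799 = 0.2201; after-tax cost = 8.1% × (1 − 33%) = 5.4270%.
WACC = 0.7799 × 8.0000% + 0.2201 × 5.4270% = 7.4336%.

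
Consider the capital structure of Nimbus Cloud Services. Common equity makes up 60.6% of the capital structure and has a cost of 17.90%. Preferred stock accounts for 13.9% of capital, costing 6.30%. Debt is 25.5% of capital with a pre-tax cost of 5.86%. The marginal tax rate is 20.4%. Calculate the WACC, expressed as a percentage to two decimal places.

12.91%

After-tax cost of debt = 5.86% × (1 − 20.4%) = 4.6646%.
WACC = 0.606 × 17.9000% + 0.139 × 6.3000% + 0.255 × 4.6646% = 12.9126%.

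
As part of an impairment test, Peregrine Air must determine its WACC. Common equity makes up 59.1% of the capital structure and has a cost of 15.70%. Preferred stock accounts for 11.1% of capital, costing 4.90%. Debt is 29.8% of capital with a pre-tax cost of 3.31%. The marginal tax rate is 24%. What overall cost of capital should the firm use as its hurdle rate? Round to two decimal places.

After-tax cost of debt = 3.31% × (1 − 24%) = 2.5156%.
WACC = 0.591 × 15.7000% + 0.111 × 4.9000% + 0.298 × 2.5156% = 10.5722%.

10.57%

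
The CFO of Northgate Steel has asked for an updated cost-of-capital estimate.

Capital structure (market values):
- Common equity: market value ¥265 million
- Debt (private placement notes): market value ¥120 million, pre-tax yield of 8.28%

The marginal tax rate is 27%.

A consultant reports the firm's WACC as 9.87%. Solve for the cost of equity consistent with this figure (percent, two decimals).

11.60%

Total capital V = 265 + 120 = 385.
Equity weight = 265/385 = 0.6883.
Private placement notes weight = 120/385 = 0.3117.
Debt contribution = 0.3117 × 8.28% × (1 − 27%) = 1.8840%.
Required equity contribution = 9.87% − 1.8840% = 7.9860%.
Re = 7.9860% / 0.6883 = 11.6023%.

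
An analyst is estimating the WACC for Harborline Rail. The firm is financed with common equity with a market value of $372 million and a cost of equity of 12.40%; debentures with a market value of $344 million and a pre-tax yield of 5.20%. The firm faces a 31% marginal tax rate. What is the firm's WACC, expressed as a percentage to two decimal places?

Total capital V = 372 + 344 = 716.
Equity: weight = 372/716 = 0.5196; cost = 12.4%.
Debentures: weight = 344/716 = 0.4804; after-tax cost = 5.2% × (1 − 31%) = 3.5880%.
WACC = 0.5196 × 12.4000% + 0.4804 × 3.5880% = 8.1663%.

8.17%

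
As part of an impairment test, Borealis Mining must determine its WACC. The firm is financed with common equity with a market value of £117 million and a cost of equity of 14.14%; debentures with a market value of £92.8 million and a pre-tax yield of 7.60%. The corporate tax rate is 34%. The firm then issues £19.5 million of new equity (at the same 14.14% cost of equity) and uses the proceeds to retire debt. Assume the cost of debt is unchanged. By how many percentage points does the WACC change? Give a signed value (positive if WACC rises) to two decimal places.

+0.85 pp

Current WACC:
Total capital V = 117 + 92.8 = 209.8.
Equity: weight = 117/209.8 = 0.5577; cost = 14.14%.
Debentures: weight = 92.8/209.8 = 0.4423; after-tax cost = 7.6% × (1 − 34%) = 5.0160%.
WACC = 0.5577 × 14.1400% + 0.4423 × 5.0160% = 10.1042%.
After the change:
Total capital V = 136.5 + 73.3 = 209.8.
Equity: weight = 136.5/209.8 = 0.6506; cost = 14.14%.
Debentures: weight = 73.3/209.8 = 0.3494; after-tax cost = 7.6% × (1 − 34%) = 5.0160%.
WACC = 0.6506 × 14.1400% + 0.3494 × 5.0160% = 10.9523%.
Change in WACC = 10.9523% − 10.1042% = 0.8480 pp.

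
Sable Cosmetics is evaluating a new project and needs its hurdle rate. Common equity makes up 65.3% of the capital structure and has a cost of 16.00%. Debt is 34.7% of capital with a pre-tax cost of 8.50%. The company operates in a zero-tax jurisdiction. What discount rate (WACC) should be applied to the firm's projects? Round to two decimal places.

After-tax cost of debt = 8.5% × (1 − 0%) = 8.5000%.
WACC = 0.653 × 16.0000% + 0.347 × 8.5000% = 13.3975%.

13.40%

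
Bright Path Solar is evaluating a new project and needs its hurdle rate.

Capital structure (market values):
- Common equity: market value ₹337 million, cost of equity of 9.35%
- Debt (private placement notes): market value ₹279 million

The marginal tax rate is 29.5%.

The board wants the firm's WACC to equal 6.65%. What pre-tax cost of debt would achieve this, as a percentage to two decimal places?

4.81%

Total capital V = 337 + 279 = 616.
Equity weight = 337/616 = 0.5471.
Private placement notes weight = 279/616 = 0.4529.
Equity contribution = 0.5471 × 9.35% = 5.1152%.
Remaining for debt = 6.65% − 5.1152% = 1.5348%.
Rd × (1 − 29.5%) × 0.4529 = 1.5348%  ⇒  Rd = 4.8067%.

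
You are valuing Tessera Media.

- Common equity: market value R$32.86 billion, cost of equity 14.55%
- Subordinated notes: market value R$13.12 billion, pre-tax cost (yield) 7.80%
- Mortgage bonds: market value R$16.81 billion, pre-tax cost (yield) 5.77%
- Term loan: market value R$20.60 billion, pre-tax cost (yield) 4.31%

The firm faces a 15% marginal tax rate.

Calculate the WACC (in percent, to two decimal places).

Total capital V = 32.86 + 13.12 + 16.81 + 20.6 = 83.39.
Equity: weight = 32.86/83.39 = 0.3941; cost = 14.55%.
Subordinated notes: weight = 13.12/83.39 = 0.1573; after-tax cost = 7.8% × (1 − 15%) = 6.6300%.
Mortgage bonds: weight = 16.81/83.39 = 0.2016; after-tax cost = 5.77% × (1 − 15%) = 4.9045%.
Term loan: weight = 20.6/83.39 = 0.2470; after-tax cost = 4.31% × (1 − 15%) = 3.6635%.
WACC = 0.3941 × 14.5500% + 0.1573 × 6.6300% + 0.2016 × 4.9045% + 0.2470 × 3.6635% = 8.6702%.

8.67%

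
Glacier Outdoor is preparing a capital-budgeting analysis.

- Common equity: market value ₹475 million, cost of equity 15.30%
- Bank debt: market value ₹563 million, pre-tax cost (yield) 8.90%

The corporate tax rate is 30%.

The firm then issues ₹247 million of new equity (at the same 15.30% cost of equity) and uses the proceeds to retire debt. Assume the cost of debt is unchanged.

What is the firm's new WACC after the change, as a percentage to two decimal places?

12.54%

After the change:
Total capital V = 722 + 316 = 1038.
Equity: weight = 722/1038 = 0.6956; cost = 15.3%.
Bank debt: weight = 316/1038 = 0.3044; after-tax cost = 8.9% × (1 − 30%) = 6.2300%.
WACC = 0.6956 × 15.3000% + 0.3044 × 6.2300% = 12.5388%.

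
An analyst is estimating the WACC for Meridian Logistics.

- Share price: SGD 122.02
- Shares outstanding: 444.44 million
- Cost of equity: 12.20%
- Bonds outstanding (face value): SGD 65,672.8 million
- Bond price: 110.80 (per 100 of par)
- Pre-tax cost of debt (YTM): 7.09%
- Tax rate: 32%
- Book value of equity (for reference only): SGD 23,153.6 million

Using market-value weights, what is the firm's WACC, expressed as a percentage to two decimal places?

7.97%

Market value of equity E = 122.02 × 444.44m = 54230.5688m. Market value of debt D = 65672.8m × 110.8/100 = 72765.4624m.
Total capital V = 54230.5688 + 72765.4624 = 126996.0312.
Equity: weight = 54230.5688/126996.0312 = 0.4270; cost = 12.2%.
Bonds outstanding: weight = 72765.4624/126996.0312 = 0.5730; after-tax cost = 7.09% × (1 − 32%) = 4.8212%.
WACC = 0.4270 × 12.2000% + 0.5730 × 4.8212% = 7.9721%.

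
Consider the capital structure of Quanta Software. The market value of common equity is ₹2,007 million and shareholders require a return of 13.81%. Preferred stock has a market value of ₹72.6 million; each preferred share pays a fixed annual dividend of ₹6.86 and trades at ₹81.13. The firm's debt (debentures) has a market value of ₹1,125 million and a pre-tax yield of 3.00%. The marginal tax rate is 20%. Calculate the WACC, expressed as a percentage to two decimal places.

Cost of preferred: Rp = 6.86 / 81.13 = 8.4556%.
Total capital V = 2007 + 72.6 + 1125 = 3204.6.
Equity: weight = 2007/3204.6 = 0.6263; cost = 13.81%.
Preferred: weight = 72.6/3204.6 = 0.0227; cost = 8.4556%.
Debentures: weight = 1125/3204.6 = 0.3511; after-tax cost = 3% × (1 − 20%) = 2.4000%.
WACC = 0.6263 × 13.8100% + 0.0227 × 8.4556% + 0.3511 × 2.4000% = 9.6831%.

9.68%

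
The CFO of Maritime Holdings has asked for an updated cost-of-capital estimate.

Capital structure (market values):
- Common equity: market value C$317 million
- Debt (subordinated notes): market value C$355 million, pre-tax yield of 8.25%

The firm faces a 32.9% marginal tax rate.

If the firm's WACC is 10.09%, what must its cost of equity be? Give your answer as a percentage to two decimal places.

Total capital V = 317 + 355 = 672.
Equity weight = 317/672 = 0.4717.
Subordinated notes weight = 355/672 = 0.5283.
Debt contribution = 0.5283 × 8.25% × (1 − 32.9%) = 2.9244%.
Required equity contribution = 10.09% − 2.9244% = 7.1656%.
Re = 7.1656% / 0.4717 = 15.1902%.

15.19%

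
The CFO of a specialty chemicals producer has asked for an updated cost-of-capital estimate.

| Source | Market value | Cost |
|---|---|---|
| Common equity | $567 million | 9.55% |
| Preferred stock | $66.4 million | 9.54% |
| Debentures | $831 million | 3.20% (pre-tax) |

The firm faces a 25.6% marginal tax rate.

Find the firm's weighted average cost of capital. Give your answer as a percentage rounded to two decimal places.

Total capital V = 567 + 66.4 + 831 = 1464.4.
Equity: weight = 567/1464.4 = 0.3872; cost = 9.55%.
Preferred: weight = 66.4/1464.4 = 0.0453; cost = 9.54%.
Debentures: weight = 831/1464.4 = 0.5675; after-tax cost = 3.2% × (1 − 25.6%) = 2.3808%.
WACC = 0.3872 × 9.5500% + 0.0453 × 9.5400% + 0.5675 × 2.3808% = 5.4813%.

5.48%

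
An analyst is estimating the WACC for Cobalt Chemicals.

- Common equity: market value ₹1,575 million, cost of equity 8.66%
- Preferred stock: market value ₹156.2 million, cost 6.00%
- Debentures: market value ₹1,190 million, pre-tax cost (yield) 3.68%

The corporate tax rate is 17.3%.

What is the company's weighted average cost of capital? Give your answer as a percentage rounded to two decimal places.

Total capital V = 1575 + 156.2 + 1190 = 2921.2.
Equity: weight = 1575/2921.2 = 0.5392; cost = 8.66%.
Preferred: weight = 156.2/2921.2 = 0.0535; cost = 6%.
Debentures: weight = 1190/2921.2 = 0.4074; after-tax cost = 3.68% × (1 − 17.3%) = 3.0434%.
WACC = 0.5392 × 8.6600% + 0.0535 × 6.0000% + 0.4074 × 3.0434% = 6.2297%.

6.23%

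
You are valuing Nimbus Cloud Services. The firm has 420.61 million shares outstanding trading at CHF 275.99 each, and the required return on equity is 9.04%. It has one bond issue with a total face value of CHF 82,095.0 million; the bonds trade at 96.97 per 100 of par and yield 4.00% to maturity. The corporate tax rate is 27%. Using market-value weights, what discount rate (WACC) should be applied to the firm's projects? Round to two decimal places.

6.55%

Market value of equity E = 275.99 × 420.61m = 116084.1539m. Market value of debt D = 82095m × 96.97/100 = 79607.5215m.
Total capital V = 116084.1539 + 79607.5215 = 195691.6754.
Equity: weight = 116084.1539/195691.6754 = 0.5932; cost = 9.04%.
Bonds outstanding: weight = 79607.5215/195691.6754 = 0.4068; after-tax cost = 4% × (1 − 27%) = 2.9200%.
WACC = 0.5932 × 9.0400% + 0.4068 × 2.9200% = 6.5504%.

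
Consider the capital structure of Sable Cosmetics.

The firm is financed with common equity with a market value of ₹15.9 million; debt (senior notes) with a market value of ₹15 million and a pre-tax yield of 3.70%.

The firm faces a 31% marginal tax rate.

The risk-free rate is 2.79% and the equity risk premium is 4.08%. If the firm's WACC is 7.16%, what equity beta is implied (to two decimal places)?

Total capital V = 15.9 + 15 = 30.9.
Equity weight = 15.9/30.9 = 0.5146.
Senior notes weight = 15/30.9 = 0.4854.
Debt contribution = 0.4854 × 3.7% × (1 − 31%) = 1.2393%.
Required equity contribution = 7.16% − 1.2393% = 5.9207%  ⇒  Re = 11.5062%.
CAPM: 11.5062% = 2.79% + β × 4.08%  ⇒  β = 2.1363.

2.14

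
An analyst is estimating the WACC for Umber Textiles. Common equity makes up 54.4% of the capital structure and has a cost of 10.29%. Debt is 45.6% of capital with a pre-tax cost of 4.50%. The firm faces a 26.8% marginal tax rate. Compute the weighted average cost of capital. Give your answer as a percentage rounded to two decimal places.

7.10%

After-tax cost of debt = 4.5% × (1 − 26.8%) = 3.2940%.
WACC = 0.544 × 10.2900% + 0.456 × 3.2940% = 7.0998%.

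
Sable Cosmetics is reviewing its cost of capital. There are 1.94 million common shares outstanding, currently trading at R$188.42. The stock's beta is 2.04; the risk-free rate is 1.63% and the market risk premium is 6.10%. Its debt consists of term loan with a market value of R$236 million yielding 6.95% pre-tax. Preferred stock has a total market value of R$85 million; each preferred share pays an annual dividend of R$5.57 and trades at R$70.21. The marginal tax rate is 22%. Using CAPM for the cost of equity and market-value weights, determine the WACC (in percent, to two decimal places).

10.34%

Cost of equity via CAPM: Re = 1.63% + 2.04 × 6.1% = 14.0740%.
Cost of preferred: Rp = 5.57 / 70.21 = 7.9333%.
Market value of equity E = 188.42 × 1.94m = 365.5348m.
Total capital V = 365.5348 + 85 + 236 = 686.5348.
Equity: weight = 365.5348/686.5348 = 0.5324; cost = 14.074%.
Preferred: weight = 85/686.5348 = 0.1238; cost = 7.9333%.
Term loan: weight = 236/686.5348 = 0.3438; after-tax cost = 6.95% × (1 − 22%) = 5.4210%.
WACC = 0.5324 × 14.0740% + 0.1238 × 7.9333% + 0.3438 × 5.4210% = 10.3392%.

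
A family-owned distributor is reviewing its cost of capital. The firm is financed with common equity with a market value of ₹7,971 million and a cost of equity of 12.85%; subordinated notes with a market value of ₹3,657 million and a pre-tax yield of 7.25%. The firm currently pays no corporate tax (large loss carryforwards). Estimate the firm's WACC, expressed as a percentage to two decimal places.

Total capital V = 7971 + 3657 = 11628.
Equity: weight = 7971/11628 = 0.6855; cost = 12.85%.
Subordinated notes: weight = 3657/11628 = 0.3145; after-tax cost = 7.25% × (1 − 0%) = 7.2500%.
WACC = 0.6855 × 12.8500% + 0.3145 × 7.2500% = 11.0888%.

11.09%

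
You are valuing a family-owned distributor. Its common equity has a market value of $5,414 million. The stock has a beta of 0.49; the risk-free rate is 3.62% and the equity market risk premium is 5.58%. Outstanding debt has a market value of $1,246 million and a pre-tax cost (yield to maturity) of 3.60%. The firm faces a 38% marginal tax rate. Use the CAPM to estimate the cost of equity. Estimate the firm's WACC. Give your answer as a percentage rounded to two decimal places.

Cost of equity via CAPM: Re = 3.62% + 0.49 × 5.58% = 6.3542%.
Total capital V = 5414 + 1246 = 6660.
Equity: weight = 5414/6660 = 0.8129; cost = 6.3542%.
Debt: weight = 1246/6660 = 0.1871; after-tax cost = 3.6% × (1 − 38%) = 2.2320%.
WACC = 0.8129 × 6.3542% + 0.1871 × 2.2320% = 5.5830%.

5.58%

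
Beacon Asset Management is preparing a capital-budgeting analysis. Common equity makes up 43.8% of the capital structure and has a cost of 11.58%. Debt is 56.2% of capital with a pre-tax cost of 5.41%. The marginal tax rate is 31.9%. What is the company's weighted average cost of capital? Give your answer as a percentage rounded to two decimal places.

After-tax cost of debt = 5.41% × (1 − 31.9%) = 3.6842%.
WACC = 0.438 × 11.5800% + 0.562 × 3.6842% = 7.1426%.

7.14%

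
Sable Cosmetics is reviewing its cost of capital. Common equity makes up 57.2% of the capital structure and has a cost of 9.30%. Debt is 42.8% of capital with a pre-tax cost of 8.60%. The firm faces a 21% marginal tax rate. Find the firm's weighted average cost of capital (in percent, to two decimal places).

8.23%

After-tax cost of debt = 8.6% × (1 − 21%) = 6.7940%.
WACC = 0.572 × 9.3000% + 0.428 × 6.7940% = 8.2274%.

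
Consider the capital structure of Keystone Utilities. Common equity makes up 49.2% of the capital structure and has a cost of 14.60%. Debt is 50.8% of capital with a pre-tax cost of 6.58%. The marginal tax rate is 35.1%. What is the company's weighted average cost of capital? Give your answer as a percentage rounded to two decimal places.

9.35%

After-tax cost of debt = 6.58% × (1 − 35.1%) = 4.2704%.
WACC = 0.492 × 14.6000% + 0.508 × 4.2704% = 9.3526%.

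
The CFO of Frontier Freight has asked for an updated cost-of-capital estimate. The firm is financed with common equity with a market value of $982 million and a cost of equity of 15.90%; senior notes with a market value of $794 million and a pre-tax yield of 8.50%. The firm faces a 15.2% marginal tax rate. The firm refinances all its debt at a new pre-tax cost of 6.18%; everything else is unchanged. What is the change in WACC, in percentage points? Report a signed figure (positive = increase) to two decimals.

-0.88 pp

Current WACC:
Total capital V = 982 + 794 = 1776.
Equity: weight = 982/1776 = 0.5529; cost = 15.9%.
Senior notes: weight = 794/1776 = 0.4471; after-tax cost = 8.5% × (1 − 15.2%) = 7.2080%.
WACC = 0.5529 × 15.9000% + 0.4471 × 7.2080% = 12.0140%.
After the change:
Total capital V = 982 + 794 = 1776.
Equity: weight = 982/1776 = 0.5529; cost = 15.9%.
Senior notes: weight = 794/1776 = 0.4471; after-tax cost = 6.18% × (1 − 15.2%) = 5.2406%.
WACC = 0.5529 × 15.9000% + 0.4471 × 5.2406% = 11.1345%.
Change in WACC = 11.1345% − 12.0140% = -0.8796 pp.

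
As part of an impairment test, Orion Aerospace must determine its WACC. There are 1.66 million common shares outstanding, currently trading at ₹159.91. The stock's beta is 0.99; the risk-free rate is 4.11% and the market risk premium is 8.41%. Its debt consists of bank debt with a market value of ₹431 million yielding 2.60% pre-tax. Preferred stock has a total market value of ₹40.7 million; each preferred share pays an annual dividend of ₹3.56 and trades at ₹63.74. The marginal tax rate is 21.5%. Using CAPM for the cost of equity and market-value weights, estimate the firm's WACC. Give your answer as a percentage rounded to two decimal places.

Cost of equity via CAPM: Re = 4.11% + 0.99 × 8.41% = 12.4359%.
Cost of preferred: Rp = 3.56 / 63.74 = 5.5852%.
Market value of equity E = 159.91 × 1.66m = 265.4506m.
Total capital V = 265.4506 + 40.7 + 431 = 737.1506.
Equity: weight = 265.4506/737.1506 = 0.3601; cost = 12.4359%.
Preferred: weight = 40.7/737.1506 = 0.0552; cost = 5.5852%.
Bank debt: weight = 431/737.1506 = 0.5847; after-tax cost = 2.6% × (1 − 21.5%) = 2.0410%.
WACC = 0.3601 × 12.4359% + 0.0552 × 5.5852% + 0.5847 × 2.0410% = 5.9799%.

5.98%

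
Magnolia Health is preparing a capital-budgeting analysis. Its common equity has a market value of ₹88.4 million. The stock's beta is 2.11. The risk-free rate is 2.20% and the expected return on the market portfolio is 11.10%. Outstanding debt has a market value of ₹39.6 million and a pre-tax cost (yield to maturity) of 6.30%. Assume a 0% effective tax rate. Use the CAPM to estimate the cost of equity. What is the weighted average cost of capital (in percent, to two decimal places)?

16.44%

Market risk premium = 11.1% − 2.2% = 8.9%.
Cost of equity via CAPM: Re = 2.2% + 2.11 × 8.9% = 20.9790%.
Total capital V = 88.4 + 39.6 = 128.
Equity: weight = 88.4/128 = 0.6906; cost = 20.979%.
Debt: weight = 39.6/128 = 0.3094; after-tax cost = 6.3% × (1 − 0%) = 6.3000%.
WACC = 0.6906 × 20.9790% + 0.3094 × 6.3000% = 16.4377%.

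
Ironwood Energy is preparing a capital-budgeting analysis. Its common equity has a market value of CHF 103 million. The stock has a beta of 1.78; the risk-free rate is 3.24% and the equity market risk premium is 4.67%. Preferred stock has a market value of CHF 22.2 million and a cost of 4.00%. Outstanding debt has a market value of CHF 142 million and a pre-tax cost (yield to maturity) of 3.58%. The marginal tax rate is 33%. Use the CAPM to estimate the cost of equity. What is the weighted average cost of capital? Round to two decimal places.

6.06%

Cost of equity via CAPM: Re = 3.24% + 1.78 × 4.67% = 11.5526%.
Total capital V = 103 + 22.2 + 142 = 267.2.
Equity: weight = 103/267.2 = 0.3855; cost = 11.5526%.
Preferred: weight = 22.2/267.2 = 0.0831; cost = 4%.
Debt: weight = 142/267.2 = 0.5314; after-tax cost = 3.58% × (1 − 33%) = 2.3986%.
WACC = 0.3855 × 11.5526% + 0.0831 × 4.0000% + 0.5314 × 2.3986% = 6.0603%.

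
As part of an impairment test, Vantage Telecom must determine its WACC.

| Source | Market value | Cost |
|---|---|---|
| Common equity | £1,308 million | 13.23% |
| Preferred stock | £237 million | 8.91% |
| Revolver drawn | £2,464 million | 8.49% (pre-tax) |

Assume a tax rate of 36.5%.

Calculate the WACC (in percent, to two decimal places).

8.16%

Total capital V = 1308 + 237 + 2464 = 4009.
Equity: weight = 1308/4009 = 0.3263; cost = 13.23%.
Preferred: weight = 237/4009 = 0.0591; cost = 8.91%.
Revolver drawn: weight = 2464/4009 = 0.6146; after-tax cost = 8.49% × (1 − 36.5%) = 5.3912%.
WACC = 0.3263 × 13.2300% + 0.0591 × 8.9100% + 0.6146 × 5.3912% = 8.1567%.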